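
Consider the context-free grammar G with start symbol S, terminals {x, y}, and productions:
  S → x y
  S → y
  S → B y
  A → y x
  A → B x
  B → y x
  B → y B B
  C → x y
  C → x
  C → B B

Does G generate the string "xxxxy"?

no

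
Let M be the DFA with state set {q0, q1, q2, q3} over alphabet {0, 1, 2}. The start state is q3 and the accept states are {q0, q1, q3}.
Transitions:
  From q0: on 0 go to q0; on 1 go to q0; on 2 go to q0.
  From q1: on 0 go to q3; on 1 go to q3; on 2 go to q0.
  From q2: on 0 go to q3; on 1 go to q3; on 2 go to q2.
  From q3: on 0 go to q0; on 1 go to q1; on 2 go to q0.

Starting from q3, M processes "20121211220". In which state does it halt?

q0

q3 --2--> q0
q0 --0--> q0
q0 --1--> q0
q0 --2--> q0
q0 --1--> q0
q0 --2--> q0
q0 --1--> q0
q0 --1--> q0
q0 --2--> q0
q0 --2--> q0
q0 --0--> q0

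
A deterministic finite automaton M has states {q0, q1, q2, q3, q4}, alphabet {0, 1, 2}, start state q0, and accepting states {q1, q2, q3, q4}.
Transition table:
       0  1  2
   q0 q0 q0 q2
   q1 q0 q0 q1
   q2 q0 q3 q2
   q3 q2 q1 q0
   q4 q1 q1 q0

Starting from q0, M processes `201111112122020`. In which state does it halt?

q0

q0 --2--> q2
q2 --0--> q0
q0 --1--> q0
q0 --1--> q0
q0 --1--> q0
q0 --1--> q0
q0 --1--> q0
q0 --1--> q0
q0 --2--> q2
q2 --1--> q3
q3 --2--> q0
q0 --2--> q2
q2 --0--> q0
q0 --2--> q2
q2 --0--> q0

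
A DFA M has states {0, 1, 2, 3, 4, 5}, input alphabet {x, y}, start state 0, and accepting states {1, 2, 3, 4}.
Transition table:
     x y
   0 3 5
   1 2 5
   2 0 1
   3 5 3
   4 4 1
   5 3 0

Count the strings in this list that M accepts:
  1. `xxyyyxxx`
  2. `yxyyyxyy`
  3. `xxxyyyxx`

2

`xxyyyxxx`: accepted
`yxyyyxyy`: rejected
`xxxyyyxx`: accepted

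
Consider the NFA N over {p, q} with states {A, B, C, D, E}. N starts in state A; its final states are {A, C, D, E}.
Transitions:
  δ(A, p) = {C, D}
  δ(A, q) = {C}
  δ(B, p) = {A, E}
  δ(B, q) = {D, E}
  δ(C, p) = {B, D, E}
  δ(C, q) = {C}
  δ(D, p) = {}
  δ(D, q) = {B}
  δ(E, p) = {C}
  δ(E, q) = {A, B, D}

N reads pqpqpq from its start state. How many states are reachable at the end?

Start: {A}
read p: {C, D}
read q: {B, C}
read p: {A, B, D, E}
read q: {A, B, C, D, E}
read p: {A, B, C, D, E}
read q: {A, B, C, D, E}
Final reachable set {A, B, C, D, E} has 5 states.

5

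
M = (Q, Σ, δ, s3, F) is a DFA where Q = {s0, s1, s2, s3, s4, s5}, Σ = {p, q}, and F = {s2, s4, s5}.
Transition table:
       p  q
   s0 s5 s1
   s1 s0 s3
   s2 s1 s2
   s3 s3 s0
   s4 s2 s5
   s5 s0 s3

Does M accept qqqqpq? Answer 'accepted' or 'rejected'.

rejected

s3 --q--> s0
s0 --q--> s1
s1 --q--> s3
s3 --q--> s0
s0 --p--> s5
s5 --q--> s3
End in state s3, which is not an accepting state.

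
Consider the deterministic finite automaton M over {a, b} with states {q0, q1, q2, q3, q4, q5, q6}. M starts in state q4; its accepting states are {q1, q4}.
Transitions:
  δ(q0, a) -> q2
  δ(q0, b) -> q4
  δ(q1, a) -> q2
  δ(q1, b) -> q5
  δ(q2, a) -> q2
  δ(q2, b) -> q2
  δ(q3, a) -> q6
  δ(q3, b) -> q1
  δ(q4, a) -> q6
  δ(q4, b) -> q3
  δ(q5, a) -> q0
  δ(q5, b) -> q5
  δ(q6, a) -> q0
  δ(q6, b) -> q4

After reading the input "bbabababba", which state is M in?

q4 --b--> q3
q3 --b--> q1
q1 --a--> q2
q2 --b--> q2
q2 --a--> q2
q2 --b--> q2
q2 --a--> q2
q2 --b--> q2
q2 --b--> q2
q2 --a--> q2

q2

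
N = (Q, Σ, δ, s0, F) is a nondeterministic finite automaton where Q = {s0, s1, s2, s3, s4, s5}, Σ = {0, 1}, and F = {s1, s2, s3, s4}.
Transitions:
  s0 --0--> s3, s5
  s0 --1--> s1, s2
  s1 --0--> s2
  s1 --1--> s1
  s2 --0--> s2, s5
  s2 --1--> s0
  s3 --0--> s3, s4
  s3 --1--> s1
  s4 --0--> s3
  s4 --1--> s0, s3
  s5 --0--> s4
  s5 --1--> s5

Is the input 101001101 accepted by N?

Start: {s0}
read 1: {s1, s2}
read 0: {s2, s5}
read 1: {s0, s5}
read 0: {s3, s4, s5}
read 0: {s3, s4}
read 1: {s0, s1, s3}
read 1: {s1, s2}
read 0: {s2, s5}
read 1: {s0, s5}
Reachable ∩ accepting = {} — empty.

rejected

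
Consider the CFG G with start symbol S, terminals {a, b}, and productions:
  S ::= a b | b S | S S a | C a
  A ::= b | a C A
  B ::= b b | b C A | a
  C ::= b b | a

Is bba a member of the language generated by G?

S ⇒ Ca ⇒ bba

yes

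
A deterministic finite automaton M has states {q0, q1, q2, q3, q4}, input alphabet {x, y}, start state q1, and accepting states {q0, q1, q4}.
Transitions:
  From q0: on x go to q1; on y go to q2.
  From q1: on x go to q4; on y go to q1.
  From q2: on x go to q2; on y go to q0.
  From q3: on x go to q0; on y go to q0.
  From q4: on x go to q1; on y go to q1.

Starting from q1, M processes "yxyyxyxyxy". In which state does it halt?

q1

q1 --y--> q1
q1 --x--> q4
q4 --y--> q1
q1 --y--> q1
q1 --x--> q4
q4 --y--> q1
q1 --x--> q4
q4 --y--> q1
q1 --x--> q4
q4 --y--> q1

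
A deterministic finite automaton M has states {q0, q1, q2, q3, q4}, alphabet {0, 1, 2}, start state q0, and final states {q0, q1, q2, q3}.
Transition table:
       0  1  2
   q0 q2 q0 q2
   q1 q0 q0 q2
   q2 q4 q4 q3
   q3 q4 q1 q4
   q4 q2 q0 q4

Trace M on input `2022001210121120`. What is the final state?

q0 --2--> q2
q2 --0--> q4
q4 --2--> q4
q4 --2--> q4
q4 --0--> q2
q2 --0--> q4
q4 --1--> q0
q0 --2--> q2
q2 --1--> q4
q4 --0--> q2
q2 --1--> q4
q4 --2--> q4
q4 --1--> q0
q0 --1--> q0
q0 --2--> q2
q2 --0--> q4

q4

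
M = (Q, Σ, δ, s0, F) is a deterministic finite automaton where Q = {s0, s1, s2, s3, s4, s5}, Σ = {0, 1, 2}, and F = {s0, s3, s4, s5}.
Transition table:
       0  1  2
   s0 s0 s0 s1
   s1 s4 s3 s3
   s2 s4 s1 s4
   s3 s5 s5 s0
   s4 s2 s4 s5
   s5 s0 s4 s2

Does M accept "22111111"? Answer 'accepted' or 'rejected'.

accepted

s0 --2--> s1
s1 --2--> s3
s3 --1--> s5
s5 --1--> s4
s4 --1--> s4
s4 --1--> s4
s4 --1--> s4
s4 --1--> s4
End in state s4, which is an accepting state.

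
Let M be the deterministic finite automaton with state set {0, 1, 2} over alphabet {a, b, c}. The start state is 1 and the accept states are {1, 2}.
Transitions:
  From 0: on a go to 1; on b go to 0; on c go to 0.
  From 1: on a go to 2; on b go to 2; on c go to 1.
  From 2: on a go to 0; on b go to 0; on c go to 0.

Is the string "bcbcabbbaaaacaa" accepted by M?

1 --b--> 2
2 --c--> 0
0 --b--> 0
0 --c--> 0
0 --a--> 1
1 --b--> 2
2 --b--> 0
0 --b--> 0
0 --a--> 1
1 --a--> 2
2 --a--> 0
0 --a--> 1
1 --c--> 1
1 --a--> 2
2 --a--> 0
End in state 0, which is not an accepting state.

rejected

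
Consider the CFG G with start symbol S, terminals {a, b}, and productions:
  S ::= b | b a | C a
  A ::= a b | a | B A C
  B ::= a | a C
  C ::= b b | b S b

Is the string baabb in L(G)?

no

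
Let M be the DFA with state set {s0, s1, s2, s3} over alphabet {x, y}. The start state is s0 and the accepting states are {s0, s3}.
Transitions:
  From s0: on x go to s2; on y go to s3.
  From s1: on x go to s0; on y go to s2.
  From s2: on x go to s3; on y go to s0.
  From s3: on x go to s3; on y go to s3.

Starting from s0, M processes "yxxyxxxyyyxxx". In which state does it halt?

s3

s0 --y--> s3
s3 --x--> s3
s3 --x--> s3
s3 --y--> s3
s3 --x--> s3
s3 --x--> s3
s3 --x--> s3
s3 --y--> s3
s3 --y--> s3
s3 --y--> s3
s3 --x--> s3
s3 --x--> s3
s3 --x--> s3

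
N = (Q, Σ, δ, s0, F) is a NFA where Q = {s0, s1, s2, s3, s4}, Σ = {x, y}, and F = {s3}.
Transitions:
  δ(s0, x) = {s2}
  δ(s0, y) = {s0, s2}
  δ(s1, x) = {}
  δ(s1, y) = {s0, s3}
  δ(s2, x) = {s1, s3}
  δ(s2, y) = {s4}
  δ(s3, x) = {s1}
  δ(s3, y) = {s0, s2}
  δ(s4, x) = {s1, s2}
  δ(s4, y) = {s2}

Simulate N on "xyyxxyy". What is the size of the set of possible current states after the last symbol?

2

Start: {s0}
read x: {s2}
read y: {s4}
read y: {s2}
read x: {s1, s3}
read x: {s1}
read y: {s0, s3}
read y: {s0, s2}
Final reachable set {s0, s2} has 2 states.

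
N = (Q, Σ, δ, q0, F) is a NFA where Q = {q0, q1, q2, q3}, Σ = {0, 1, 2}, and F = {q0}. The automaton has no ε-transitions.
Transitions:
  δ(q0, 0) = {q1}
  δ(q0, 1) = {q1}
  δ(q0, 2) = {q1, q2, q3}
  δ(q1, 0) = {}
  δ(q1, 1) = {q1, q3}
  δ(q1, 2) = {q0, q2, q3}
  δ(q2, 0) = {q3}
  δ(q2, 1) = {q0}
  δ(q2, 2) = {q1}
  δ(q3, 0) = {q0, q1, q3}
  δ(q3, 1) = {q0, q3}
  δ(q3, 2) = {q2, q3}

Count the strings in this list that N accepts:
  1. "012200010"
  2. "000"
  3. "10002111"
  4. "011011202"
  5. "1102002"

"012200010": accepted
"000": rejected
"10002111": rejected
"011011202": accepted
"1102002": accepted

3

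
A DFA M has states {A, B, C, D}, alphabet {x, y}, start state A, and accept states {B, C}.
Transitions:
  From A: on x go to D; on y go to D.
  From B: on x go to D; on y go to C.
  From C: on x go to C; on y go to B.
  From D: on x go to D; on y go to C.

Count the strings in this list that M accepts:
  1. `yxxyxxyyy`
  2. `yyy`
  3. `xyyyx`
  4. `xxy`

4

`yxxyxxyyy`: accepted
`yyy`: accepted
`xyyyx`: accepted
`xxy`: accepted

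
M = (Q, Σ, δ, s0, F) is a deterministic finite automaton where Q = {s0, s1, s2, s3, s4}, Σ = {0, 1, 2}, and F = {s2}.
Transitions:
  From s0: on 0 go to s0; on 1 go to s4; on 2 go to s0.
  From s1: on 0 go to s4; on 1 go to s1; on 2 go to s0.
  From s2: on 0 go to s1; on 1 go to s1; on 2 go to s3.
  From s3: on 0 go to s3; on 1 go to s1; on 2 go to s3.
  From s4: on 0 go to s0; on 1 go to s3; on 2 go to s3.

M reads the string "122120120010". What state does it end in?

s4

s0 --1--> s4
s4 --2--> s3
s3 --2--> s3
s3 --1--> s1
s1 --2--> s0
s0 --0--> s0
s0 --1--> s4
s4 --2--> s3
s3 --0--> s3
s3 --0--> s3
s3 --1--> s1
s1 --0--> s4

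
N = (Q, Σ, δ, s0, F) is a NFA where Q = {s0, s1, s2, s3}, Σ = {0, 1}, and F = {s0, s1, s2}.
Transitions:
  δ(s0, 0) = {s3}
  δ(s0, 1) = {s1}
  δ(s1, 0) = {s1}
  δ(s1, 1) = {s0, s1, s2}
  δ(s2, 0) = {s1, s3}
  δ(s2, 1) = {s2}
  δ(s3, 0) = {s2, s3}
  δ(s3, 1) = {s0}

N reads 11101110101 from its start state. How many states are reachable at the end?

Start: {s0}
read 1: {s1}
read 1: {s0, s1, s2}
read 1: {s0, s1, s2}
read 0: {s1, s3}
read 1: {s0, s1, s2}
read 1: {s0, s1, s2}
read 1: {s0, s1, s2}
read 0: {s1, s3}
read 1: {s0, s1, s2}
read 0: {s1, s3}
read 1: {s0, s1, s2}
Final reachable set {s0, s1, s2} has 3 states.

3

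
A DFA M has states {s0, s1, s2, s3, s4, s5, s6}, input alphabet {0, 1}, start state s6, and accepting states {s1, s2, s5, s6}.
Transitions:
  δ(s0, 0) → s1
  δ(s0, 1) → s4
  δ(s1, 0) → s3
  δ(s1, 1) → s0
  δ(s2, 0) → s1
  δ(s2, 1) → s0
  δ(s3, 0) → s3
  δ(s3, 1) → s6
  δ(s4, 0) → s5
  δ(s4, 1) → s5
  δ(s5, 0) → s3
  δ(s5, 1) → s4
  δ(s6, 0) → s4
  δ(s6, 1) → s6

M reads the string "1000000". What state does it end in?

s3

s6 --1--> s6
s6 --0--> s4
s4 --0--> s5
s5 --0--> s3
s3 --0--> s3
s3 --0--> s3
s3 --0--> s3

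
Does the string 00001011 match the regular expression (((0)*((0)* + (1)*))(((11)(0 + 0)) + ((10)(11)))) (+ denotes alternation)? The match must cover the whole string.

Split as 0000·1011: ((0)*((0)*+(1)*)) matches 0000 and (((11)(0+0))+((10)(11))) matches 1011.

yes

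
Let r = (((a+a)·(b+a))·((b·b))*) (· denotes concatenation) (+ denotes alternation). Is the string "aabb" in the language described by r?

yes

Split as aa·bb: ((a+a)·(b+a)) matches aa and ((b·b))* matches bb.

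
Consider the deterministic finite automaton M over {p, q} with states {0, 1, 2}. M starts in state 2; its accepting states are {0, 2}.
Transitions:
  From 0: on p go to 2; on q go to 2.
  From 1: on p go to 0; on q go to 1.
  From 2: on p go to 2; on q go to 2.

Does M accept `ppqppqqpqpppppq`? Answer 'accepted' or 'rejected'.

2 --p--> 2
2 --p--> 2
2 --q--> 2
2 --p--> 2
2 --p--> 2
2 --q--> 2
2 --q--> 2
2 --p--> 2
2 --q--> 2
2 --p--> 2
2 --p--> 2
2 --p--> 2
2 --p--> 2
2 --p--> 2
2 --q--> 2
End in state 2, which is an accepting state.

accepted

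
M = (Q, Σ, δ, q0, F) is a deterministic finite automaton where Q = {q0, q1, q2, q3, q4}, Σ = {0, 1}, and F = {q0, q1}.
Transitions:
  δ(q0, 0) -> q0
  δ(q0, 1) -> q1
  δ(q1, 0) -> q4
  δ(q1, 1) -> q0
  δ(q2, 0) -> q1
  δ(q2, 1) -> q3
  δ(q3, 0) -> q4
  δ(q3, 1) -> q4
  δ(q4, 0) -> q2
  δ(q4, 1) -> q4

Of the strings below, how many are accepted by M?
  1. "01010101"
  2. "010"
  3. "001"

"01010101": rejected
"010": rejected
"001": accepted

1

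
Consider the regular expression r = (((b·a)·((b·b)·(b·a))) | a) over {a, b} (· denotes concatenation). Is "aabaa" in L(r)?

Neither ((b·a)·((b·b)·(b·a))) nor a matches aabaa.

no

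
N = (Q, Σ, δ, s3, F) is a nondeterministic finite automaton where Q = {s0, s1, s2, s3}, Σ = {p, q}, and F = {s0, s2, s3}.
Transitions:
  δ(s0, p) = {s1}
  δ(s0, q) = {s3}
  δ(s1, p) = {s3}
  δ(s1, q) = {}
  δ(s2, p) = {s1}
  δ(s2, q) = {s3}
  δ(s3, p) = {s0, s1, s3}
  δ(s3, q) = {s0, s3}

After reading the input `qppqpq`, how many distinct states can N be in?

2

Start: {s3}
read q: {s0, s3}
read p: {s0, s1, s3}
read p: {s0, s1, s3}
read q: {s0, s3}
read p: {s0, s1, s3}
read q: {s0, s3}
Final reachable set {s0, s3} has 2 states.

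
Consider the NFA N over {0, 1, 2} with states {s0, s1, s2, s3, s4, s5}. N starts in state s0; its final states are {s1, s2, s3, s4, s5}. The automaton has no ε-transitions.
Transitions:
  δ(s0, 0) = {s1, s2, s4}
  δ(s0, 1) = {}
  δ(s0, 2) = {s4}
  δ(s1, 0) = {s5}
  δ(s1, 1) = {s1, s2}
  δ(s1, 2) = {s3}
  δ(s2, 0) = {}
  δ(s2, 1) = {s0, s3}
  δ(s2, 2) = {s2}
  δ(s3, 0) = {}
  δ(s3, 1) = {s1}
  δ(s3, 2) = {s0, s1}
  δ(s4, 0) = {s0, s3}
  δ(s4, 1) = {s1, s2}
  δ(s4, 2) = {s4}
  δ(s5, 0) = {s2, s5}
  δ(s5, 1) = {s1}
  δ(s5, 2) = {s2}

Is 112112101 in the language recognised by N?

rejected

Start: {s0}
read 1: {}
The reachable set is empty and stays empty for the remaining 8 symbols.
Reachable ∩ accepting = {} — empty.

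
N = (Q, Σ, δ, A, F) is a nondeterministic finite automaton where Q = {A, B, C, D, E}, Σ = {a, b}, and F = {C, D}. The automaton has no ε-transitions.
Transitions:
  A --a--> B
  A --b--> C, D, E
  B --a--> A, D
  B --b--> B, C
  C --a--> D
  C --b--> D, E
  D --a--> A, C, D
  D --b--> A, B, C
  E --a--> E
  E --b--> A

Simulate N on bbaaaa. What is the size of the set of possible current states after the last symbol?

Start: {A}
read b: {C, D, E}
read b: {A, B, C, D, E}
read a: {A, B, C, D, E}
read a: {A, B, C, D, E}
read a: {A, B, C, D, E}
read a: {A, B, C, D, E}
Final reachable set {A, B, C, D, E} has 5 states.

5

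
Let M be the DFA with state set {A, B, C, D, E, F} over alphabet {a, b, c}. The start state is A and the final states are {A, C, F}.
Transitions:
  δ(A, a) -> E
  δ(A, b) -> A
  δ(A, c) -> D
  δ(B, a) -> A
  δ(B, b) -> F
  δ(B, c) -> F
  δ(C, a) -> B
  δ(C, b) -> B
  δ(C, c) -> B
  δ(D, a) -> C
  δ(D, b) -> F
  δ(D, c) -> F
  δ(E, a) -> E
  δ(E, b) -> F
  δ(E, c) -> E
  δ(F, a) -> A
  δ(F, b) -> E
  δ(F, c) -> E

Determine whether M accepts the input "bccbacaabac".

A --b--> A
A --c--> D
D --c--> F
F --b--> E
E --a--> E
E --c--> E
E --a--> E
E --a--> E
E --b--> F
F --a--> A
A --c--> D
End in state D, which is not an accepting state.

rejected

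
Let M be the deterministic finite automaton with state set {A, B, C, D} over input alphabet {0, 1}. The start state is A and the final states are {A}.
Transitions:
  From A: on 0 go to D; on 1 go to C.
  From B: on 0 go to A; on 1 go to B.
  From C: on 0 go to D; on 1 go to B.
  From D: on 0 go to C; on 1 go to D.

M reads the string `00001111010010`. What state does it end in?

A --0--> D
D --0--> C
C --0--> D
D --0--> C
C --1--> B
B --1--> B
B --1--> B
B --1--> B
B --0--> A
A --1--> C
C --0--> D
D --0--> C
C --1--> B
B --0--> A

A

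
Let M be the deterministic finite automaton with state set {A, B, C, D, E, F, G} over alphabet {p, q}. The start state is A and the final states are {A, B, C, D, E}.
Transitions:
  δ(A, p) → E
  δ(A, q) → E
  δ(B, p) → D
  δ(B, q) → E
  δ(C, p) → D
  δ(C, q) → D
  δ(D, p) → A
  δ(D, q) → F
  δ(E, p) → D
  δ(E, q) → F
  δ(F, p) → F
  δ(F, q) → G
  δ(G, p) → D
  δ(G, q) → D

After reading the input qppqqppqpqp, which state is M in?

F

A --q--> E
E --p--> D
D --p--> A
A --q--> E
E --q--> F
F --p--> F
F --p--> F
F --q--> G
G --p--> D
D --q--> F
F --p--> F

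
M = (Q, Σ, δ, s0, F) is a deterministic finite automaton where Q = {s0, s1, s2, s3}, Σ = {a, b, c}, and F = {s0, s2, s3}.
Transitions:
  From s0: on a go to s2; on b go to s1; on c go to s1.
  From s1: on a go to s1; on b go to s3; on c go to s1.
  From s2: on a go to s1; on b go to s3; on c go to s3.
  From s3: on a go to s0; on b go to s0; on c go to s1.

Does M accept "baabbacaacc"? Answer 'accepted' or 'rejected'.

s0 --b--> s1
s1 --a--> s1
s1 --a--> s1
s1 --b--> s3
s3 --b--> s0
s0 --a--> s2
s2 --c--> s3
s3 --a--> s0
s0 --a--> s2
s2 --c--> s3
s3 --c--> s1
End in state s1, which is not an accepting state.

rejected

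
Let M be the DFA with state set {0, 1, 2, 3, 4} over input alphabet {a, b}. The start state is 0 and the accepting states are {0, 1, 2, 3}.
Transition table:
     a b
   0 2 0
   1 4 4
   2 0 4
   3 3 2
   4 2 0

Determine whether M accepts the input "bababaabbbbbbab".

0 --b--> 0
0 --a--> 2
2 --b--> 4
4 --a--> 2
2 --b--> 4
4 --a--> 2
2 --a--> 0
0 --b--> 0
0 --b--> 0
0 --b--> 0
0 --b--> 0
0 --b--> 0
0 --b--> 0
0 --a--> 2
2 --b--> 4
End in state 4, which is not an accepting state.

rejected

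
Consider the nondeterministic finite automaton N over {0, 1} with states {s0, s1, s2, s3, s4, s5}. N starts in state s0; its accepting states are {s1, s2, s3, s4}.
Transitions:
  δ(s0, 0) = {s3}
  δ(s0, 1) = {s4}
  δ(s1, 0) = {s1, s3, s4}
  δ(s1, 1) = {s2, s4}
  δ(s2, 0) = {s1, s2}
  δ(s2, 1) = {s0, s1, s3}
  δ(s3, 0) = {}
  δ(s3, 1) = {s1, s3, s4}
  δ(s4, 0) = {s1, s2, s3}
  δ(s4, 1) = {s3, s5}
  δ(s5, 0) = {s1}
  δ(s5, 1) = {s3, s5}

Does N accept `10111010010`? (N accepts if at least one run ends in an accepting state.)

Start: {s0}
read 1: {s4}
read 0: {s1, s2, s3}
read 1: {s0, s1, s2, s3, s4}
read 1: {s0, s1, s2, s3, s4, s5}
read 1: {s0, s1, s2, s3, s4, s5}
read 0: {s1, s2, s3, s4}
read 1: {s0, s1, s2, s3, s4, s5}
read 0: {s1, s2, s3, s4}
read 0: {s1, s2, s3, s4}
read 1: {s0, s1, s2, s3, s4, s5}
read 0: {s1, s2, s3, s4}
Reachable ∩ accepting = {s1, s2, s3, s4} — nonempty.

accepted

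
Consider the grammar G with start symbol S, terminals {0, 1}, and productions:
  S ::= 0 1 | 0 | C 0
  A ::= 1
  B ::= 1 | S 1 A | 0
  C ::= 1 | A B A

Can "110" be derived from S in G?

no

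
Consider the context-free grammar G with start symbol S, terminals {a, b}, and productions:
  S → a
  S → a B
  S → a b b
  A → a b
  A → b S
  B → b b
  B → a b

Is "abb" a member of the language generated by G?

yes

S ⇒ abb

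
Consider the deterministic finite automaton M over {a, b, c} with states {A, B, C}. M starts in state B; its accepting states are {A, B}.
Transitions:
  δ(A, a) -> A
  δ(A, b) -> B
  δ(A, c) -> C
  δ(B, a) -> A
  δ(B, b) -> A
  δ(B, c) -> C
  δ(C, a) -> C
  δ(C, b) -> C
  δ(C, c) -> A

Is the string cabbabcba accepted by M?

accepted

B --c--> C
C --a--> C
C --b--> C
C --b--> C
C --a--> C
C --b--> C
C --c--> A
A --b--> B
B --a--> A
End in state A, which is an accepting state.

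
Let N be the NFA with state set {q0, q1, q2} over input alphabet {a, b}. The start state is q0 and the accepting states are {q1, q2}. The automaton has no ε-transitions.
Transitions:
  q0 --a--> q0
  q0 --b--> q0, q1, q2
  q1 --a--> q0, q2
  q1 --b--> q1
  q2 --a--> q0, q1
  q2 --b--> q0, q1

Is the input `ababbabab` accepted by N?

accepted

Start: {q0}
read a: {q0}
read b: {q0, q1, q2}
read a: {q0, q1, q2}
read b: {q0, q1, q2}
read b: {q0, q1, q2}
read a: {q0, q1, q2}
read b: {q0, q1, q2}
read a: {q0, q1, q2}
read b: {q0, q1, q2}
Reachable ∩ accepting = {q1, q2} — nonempty.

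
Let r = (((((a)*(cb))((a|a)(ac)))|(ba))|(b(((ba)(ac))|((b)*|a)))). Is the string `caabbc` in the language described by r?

no

Neither ((((a)*(cb))((a|a)(ac)))|(ba)) nor (b(((ba)(ac))|((b)*|a))) matches caabbc.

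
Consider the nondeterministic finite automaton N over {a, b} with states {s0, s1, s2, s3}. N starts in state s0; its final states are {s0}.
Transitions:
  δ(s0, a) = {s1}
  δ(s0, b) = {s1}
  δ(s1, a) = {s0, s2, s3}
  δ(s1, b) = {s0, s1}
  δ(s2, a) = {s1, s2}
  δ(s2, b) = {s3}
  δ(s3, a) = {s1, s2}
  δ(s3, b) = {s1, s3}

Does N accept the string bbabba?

Start: {s0}
read b: {s1}
read b: {s0, s1}
read a: {s0, s1, s2, s3}
read b: {s0, s1, s3}
read b: {s0, s1, s3}
read a: {s0, s1, s2, s3}
Reachable ∩ accepting = {s0} — nonempty.

accepted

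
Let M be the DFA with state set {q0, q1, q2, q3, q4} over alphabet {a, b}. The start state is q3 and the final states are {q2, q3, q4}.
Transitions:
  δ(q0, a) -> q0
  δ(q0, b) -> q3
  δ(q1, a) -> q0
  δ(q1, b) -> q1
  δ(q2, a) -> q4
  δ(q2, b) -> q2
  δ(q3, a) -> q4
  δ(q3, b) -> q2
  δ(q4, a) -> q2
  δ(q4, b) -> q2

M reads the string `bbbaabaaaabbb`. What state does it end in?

q3 --b--> q2
q2 --b--> q2
q2 --b--> q2
q2 --a--> q4
q4 --a--> q2
q2 --b--> q2
q2 --a--> q4
q4 --a--> q2
q2 --a--> q4
q4 --a--> q2
q2 --b--> q2
q2 --b--> q2
q2 --b--> q2

q2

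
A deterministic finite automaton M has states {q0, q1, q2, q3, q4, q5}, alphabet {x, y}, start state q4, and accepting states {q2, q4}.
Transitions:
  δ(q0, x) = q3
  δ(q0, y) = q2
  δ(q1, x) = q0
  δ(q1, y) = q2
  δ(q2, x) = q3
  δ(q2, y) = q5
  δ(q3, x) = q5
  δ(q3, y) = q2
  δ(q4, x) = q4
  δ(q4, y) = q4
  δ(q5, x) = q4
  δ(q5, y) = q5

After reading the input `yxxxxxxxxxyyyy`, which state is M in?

q4 --y--> q4
q4 --x--> q4
q4 --x--> q4
q4 --x--> q4
q4 --x--> q4
q4 --x--> q4
q4 --x--> q4
q4 --x--> q4
q4 --x--> q4
q4 --x--> q4
q4 --y--> q4
q4 --y--> q4
q4 --y--> q4
q4 --y--> q4

q4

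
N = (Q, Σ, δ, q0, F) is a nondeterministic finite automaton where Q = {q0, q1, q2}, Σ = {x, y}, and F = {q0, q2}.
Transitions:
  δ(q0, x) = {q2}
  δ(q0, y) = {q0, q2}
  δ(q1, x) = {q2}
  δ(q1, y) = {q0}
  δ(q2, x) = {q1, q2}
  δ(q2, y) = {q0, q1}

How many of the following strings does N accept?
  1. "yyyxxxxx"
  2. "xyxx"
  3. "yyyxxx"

3

"yyyxxxxx": accepted
"xyxx": accepted
"yyyxxx": accepted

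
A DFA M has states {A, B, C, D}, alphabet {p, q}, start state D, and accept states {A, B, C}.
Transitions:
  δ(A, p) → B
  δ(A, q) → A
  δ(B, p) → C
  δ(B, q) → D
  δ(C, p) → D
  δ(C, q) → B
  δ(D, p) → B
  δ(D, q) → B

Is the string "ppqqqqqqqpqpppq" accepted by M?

rejected

D --p--> B
B --p--> C
C --q--> B
B --q--> D
D --q--> B
B --q--> D
D --q--> B
B --q--> D
D --q--> B
B --p--> C
C --q--> B
B --p--> C
C --p--> D
D --p--> B
B --q--> D
End in state D, which is not an accepting state.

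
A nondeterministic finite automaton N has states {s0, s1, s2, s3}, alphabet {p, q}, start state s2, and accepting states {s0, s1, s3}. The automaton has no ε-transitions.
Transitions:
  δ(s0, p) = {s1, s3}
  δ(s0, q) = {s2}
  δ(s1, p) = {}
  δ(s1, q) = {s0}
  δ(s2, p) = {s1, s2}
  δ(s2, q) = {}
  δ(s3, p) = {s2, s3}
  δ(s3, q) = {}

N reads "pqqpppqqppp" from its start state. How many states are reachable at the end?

Start: {s2}
read p: {s1, s2}
read q: {s0}
read q: {s2}
read p: {s1, s2}
read p: {s1, s2}
read p: {s1, s2}
read q: {s0}
read q: {s2}
read p: {s1, s2}
read p: {s1, s2}
read p: {s1, s2}
Final reachable set {s1, s2} has 2 states.

2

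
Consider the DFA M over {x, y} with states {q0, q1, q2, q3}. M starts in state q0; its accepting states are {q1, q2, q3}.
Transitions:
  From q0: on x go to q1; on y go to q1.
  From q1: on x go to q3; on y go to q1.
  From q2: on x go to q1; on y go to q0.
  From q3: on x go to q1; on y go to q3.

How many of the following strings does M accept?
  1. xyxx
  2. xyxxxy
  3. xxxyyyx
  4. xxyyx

xyxx: accepted
xyxxxy: accepted
xxxyyyx: accepted
xxyyx: accepted

4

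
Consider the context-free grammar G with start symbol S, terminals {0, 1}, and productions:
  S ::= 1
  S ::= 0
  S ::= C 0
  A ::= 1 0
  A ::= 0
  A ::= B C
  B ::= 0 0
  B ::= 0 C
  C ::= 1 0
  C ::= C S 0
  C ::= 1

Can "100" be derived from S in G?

S ⇒ C0 ⇒ 100

yes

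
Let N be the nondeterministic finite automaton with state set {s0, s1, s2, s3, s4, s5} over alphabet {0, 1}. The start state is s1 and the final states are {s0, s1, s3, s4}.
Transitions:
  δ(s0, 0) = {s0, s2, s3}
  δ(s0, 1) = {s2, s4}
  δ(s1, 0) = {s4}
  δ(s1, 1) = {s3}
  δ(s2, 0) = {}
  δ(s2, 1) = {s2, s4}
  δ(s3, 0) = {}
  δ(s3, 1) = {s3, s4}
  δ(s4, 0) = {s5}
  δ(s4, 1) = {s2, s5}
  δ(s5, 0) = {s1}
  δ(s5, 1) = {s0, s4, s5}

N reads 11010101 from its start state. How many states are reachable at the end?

5

Start: {s1}
read 1: {s3}
read 1: {s3, s4}
read 0: {s5}
read 1: {s0, s4, s5}
read 0: {s0, s1, s2, s3, s5}
read 1: {s0, s2, s3, s4, s5}
read 0: {s0, s1, s2, s3, s5}
read 1: {s0, s2, s3, s4, s5}
Final reachable set {s0, s2, s3, s4, s5} has 5 states.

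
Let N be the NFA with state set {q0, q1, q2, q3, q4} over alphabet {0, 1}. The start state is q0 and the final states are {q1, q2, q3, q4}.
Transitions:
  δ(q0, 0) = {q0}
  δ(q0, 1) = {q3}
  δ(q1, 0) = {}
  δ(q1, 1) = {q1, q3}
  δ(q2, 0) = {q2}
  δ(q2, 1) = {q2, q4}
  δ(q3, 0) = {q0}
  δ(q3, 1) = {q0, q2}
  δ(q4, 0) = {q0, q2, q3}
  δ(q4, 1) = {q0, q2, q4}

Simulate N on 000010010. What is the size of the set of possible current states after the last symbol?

Start: {q0}
read 0: {q0}
read 0: {q0}
read 0: {q0}
read 0: {q0}
read 1: {q3}
read 0: {q0}
read 0: {q0}
read 1: {q3}
read 0: {q0}
Final reachable set {q0} has 1 state.

1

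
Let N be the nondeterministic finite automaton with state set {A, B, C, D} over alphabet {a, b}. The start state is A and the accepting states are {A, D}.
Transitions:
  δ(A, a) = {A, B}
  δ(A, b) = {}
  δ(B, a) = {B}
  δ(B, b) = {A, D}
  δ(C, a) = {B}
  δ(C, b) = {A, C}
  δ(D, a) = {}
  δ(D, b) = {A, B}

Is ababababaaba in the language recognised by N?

accepted

Start: {A}
read a: {A, B}
read b: {A, D}
read a: {A, B}
read b: {A, D}
read a: {A, B}
read b: {A, D}
read a: {A, B}
read b: {A, D}
read a: {A, B}
read a: {A, B}
read b: {A, D}
read a: {A, B}
Reachable ∩ accepting = {A} — nonempty.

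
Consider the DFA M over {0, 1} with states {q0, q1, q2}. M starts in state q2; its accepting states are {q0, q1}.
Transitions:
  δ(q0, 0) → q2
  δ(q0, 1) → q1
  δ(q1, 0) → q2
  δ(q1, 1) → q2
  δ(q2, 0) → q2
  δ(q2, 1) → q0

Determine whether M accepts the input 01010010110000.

q2 --0--> q2
q2 --1--> q0
q0 --0--> q2
q2 --1--> q0
q0 --0--> q2
q2 --0--> q2
q2 --1--> q0
q0 --0--> q2
q2 --1--> q0
q0 --1--> q1
q1 --0--> q2
q2 --0--> q2
q2 --0--> q2
q2 --0--> q2
End in state q2, which is not an accepting state.

rejected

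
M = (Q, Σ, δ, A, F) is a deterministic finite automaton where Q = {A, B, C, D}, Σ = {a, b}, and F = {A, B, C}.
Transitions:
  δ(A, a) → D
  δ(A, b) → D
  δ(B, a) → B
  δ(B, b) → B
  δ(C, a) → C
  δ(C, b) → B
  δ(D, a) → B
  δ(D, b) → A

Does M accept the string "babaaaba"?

A --b--> D
D --a--> B
B --b--> B
B --a--> B
B --a--> B
B --a--> B
B --b--> B
B --a--> B
End in state B, which is an accepting state.

accepted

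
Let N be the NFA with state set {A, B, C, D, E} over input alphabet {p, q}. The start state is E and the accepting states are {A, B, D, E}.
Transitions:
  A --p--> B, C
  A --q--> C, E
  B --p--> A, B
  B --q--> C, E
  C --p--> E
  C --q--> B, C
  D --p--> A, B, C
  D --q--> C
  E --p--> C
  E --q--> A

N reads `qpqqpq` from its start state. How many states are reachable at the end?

4

Start: {E}
read q: {A}
read p: {B, C}
read q: {B, C, E}
read q: {A, B, C, E}
read p: {A, B, C, E}
read q: {A, B, C, E}
Final reachable set {A, B, C, E} has 4 states.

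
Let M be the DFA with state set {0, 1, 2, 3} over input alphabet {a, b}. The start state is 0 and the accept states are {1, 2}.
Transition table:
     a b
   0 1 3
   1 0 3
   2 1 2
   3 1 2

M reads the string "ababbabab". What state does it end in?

0 --a--> 1
1 --b--> 3
3 --a--> 1
1 --b--> 3
3 --b--> 2
2 --a--> 1
1 --b--> 3
3 --a--> 1
1 --b--> 3

3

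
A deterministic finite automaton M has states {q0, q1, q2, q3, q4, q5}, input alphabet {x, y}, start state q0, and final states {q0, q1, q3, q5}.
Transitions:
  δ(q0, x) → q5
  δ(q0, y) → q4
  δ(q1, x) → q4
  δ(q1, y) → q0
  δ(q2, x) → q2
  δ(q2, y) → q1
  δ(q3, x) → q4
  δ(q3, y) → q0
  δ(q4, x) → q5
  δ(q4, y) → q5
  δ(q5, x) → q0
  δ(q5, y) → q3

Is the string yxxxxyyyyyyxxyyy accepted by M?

q0 --y--> q4
q4 --x--> q5
q5 --x--> q0
q0 --x--> q5
q5 --x--> q0
q0 --y--> q4
q4 --y--> q5
q5 --y--> q3
q3 --y--> q0
q0 --y--> q4
q4 --y--> q5
q5 --x--> q0
q0 --x--> q5
q5 --y--> q3
q3 --y--> q0
q0 --y--> q4
End in state q4, which is not an accepting state.

rejected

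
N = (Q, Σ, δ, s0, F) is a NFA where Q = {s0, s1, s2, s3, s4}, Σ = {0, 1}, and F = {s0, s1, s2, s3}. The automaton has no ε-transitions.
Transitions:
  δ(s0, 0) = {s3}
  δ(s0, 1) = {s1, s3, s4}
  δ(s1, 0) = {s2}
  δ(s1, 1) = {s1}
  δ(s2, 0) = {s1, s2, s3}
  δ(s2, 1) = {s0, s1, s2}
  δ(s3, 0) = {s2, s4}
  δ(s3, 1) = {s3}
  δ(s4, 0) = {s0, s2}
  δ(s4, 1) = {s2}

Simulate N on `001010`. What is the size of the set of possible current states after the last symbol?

4

Start: {s0}
read 0: {s3}
read 0: {s2, s4}
read 1: {s0, s1, s2}
read 0: {s1, s2, s3}
read 1: {s0, s1, s2, s3}
read 0: {s1, s2, s3, s4}
Final reachable set {s1, s2, s3, s4} has 4 states.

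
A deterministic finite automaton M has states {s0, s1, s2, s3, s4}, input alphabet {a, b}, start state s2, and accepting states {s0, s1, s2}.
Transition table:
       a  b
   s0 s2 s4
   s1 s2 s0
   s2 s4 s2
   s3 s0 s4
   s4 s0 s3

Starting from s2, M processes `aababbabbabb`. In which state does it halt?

s3

s2 --a--> s4
s4 --a--> s0
s0 --b--> s4
s4 --a--> s0
s0 --b--> s4
s4 --b--> s3
s3 --a--> s0
s0 --b--> s4
s4 --b--> s3
s3 --a--> s0
s0 --b--> s4
s4 --b--> s3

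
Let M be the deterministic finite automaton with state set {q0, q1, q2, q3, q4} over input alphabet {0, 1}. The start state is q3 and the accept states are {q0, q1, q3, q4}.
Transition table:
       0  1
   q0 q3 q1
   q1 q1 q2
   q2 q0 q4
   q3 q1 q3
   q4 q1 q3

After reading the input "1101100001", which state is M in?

q3 --1--> q3
q3 --1--> q3
q3 --0--> q1
q1 --1--> q2
q2 --1--> q4
q4 --0--> q1
q1 --0--> q1
q1 --0--> q1
q1 --0--> q1
q1 --1--> q2

q2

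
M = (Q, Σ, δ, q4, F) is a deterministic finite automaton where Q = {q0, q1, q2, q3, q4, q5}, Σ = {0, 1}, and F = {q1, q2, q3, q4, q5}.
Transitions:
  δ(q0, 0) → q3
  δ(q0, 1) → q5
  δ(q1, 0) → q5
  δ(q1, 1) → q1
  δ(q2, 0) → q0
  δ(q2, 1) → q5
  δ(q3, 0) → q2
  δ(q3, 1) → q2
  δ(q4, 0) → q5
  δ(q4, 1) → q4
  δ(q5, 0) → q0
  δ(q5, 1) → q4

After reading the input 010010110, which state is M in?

q4 --0--> q5
q5 --1--> q4
q4 --0--> q5
q5 --0--> q0
q0 --1--> q5
q5 --0--> q0
q0 --1--> q5
q5 --1--> q4
q4 --0--> q5

q5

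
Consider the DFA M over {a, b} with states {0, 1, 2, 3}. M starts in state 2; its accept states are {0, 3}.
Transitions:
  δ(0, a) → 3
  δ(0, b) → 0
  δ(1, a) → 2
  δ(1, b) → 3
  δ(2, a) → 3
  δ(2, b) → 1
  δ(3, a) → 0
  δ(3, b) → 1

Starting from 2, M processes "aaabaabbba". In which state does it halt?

2

2 --a--> 3
3 --a--> 0
0 --a--> 3
3 --b--> 1
1 --a--> 2
2 --a--> 3
3 --b--> 1
1 --b--> 3
3 --b--> 1
1 --a--> 2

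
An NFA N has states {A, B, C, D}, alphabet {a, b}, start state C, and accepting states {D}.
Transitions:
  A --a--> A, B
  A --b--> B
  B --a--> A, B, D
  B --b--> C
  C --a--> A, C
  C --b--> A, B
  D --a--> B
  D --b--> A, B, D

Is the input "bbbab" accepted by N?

Start: {C}
read b: {A, B}
read b: {B, C}
read b: {A, B, C}
read a: {A, B, C, D}
read b: {A, B, C, D}
Reachable ∩ accepting = {D} — nonempty.

accepted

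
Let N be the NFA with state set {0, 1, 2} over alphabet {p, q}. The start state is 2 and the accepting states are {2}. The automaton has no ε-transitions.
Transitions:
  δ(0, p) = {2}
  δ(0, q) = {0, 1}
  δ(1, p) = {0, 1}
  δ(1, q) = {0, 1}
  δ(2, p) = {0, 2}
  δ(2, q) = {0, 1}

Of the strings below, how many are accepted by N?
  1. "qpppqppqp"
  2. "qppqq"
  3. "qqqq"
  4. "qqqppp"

"qpppqppqp": accepted
"qppqq": rejected
"qqqq": rejected
"qqqppp": accepted

2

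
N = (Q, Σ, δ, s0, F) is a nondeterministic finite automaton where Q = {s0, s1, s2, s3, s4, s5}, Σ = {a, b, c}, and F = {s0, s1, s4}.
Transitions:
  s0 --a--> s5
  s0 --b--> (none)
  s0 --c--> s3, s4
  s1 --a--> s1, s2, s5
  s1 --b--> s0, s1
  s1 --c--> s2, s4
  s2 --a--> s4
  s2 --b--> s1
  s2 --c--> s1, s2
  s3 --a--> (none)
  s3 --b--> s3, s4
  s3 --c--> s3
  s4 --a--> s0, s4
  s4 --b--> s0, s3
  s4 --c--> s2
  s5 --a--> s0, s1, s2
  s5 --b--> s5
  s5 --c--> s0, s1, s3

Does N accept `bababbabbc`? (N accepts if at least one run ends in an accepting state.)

Start: {s0}
read b: {}
The reachable set is empty and stays empty for the remaining 9 symbols.
Reachable ∩ accepting = {} — empty.

rejected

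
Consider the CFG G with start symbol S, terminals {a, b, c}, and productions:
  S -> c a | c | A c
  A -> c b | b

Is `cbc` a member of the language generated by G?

S ⇒ Ac ⇒ cbc

yes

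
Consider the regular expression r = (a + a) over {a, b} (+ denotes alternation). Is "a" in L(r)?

yes

The left alternative a matches a.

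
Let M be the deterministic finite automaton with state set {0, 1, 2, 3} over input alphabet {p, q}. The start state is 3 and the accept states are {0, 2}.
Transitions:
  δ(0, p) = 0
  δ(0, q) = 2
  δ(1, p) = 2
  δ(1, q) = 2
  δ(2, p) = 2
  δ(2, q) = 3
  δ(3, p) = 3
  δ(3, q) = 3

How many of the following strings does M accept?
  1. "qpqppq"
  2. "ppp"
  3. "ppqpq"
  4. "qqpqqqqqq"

0

"qpqppq": rejected
"ppp": rejected
"ppqpq": rejected
"qqpqqqqqq": rejected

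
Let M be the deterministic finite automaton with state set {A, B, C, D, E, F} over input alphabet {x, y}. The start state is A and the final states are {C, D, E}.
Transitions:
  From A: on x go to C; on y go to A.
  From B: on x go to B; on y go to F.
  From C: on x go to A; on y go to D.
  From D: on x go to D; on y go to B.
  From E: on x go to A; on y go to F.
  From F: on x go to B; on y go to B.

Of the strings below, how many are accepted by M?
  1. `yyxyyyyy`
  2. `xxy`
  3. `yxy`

1

`yyxyyyyy`: rejected
`xxy`: rejected
`yxy`: accepted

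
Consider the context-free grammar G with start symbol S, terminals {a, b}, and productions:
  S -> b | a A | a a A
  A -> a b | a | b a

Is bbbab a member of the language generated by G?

no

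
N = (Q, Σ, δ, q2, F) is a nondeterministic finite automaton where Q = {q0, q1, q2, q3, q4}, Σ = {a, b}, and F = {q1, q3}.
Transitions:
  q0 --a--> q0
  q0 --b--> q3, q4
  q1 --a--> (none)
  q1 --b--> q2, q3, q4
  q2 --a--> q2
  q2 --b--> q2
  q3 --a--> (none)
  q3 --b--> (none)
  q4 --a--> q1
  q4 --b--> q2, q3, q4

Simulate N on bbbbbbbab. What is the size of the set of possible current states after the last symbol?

Start: {q2}
read b: {q2}
read b: {q2}
read b: {q2}
read b: {q2}
read b: {q2}
read b: {q2}
read b: {q2}
read a: {q2}
read b: {q2}
Final reachable set {q2} has 1 state.

1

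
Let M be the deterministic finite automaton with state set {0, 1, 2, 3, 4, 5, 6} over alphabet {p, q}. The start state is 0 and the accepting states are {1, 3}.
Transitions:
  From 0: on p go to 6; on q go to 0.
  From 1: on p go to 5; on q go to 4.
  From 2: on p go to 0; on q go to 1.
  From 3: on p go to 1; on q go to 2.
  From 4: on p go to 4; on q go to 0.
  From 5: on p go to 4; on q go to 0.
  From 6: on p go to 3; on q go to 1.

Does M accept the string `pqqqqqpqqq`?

rejected

0 --p--> 6
6 --q--> 1
1 --q--> 4
4 --q--> 0
0 --q--> 0
0 --q--> 0
0 --p--> 6
6 --q--> 1
1 --q--> 4
4 --q--> 0
End in state 0, which is not an accepting state.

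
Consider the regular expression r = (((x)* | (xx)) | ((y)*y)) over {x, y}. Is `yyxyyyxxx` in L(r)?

Neither ((x)*|(xx)) nor ((y)*y) matches yyxyyyxxx.

no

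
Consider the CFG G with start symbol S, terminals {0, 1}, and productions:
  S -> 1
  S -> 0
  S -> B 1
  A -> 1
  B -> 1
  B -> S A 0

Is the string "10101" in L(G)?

no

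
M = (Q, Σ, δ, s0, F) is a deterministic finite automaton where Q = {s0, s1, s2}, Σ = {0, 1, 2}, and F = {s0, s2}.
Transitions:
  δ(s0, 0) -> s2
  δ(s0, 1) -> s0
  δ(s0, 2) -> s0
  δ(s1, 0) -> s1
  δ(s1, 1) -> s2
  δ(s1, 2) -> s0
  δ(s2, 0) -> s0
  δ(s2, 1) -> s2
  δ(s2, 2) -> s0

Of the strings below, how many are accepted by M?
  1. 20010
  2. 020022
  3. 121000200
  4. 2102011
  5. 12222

20010: accepted
020022: accepted
121000200: accepted
2102011: accepted
12222: accepted

5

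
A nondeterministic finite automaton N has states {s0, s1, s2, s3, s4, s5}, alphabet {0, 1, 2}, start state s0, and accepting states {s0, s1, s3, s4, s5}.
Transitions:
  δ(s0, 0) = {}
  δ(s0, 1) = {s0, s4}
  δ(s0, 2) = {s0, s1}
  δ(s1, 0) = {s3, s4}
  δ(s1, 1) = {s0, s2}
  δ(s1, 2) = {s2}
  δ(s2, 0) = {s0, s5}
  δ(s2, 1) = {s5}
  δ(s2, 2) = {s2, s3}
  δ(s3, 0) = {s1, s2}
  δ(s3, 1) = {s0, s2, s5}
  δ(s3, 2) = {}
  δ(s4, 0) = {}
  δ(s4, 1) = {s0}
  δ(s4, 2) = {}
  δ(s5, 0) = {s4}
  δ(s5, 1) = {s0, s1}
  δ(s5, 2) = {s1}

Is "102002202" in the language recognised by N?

rejected

Start: {s0}
read 1: {s0, s4}
read 0: {}
The reachable set is empty and stays empty for the remaining 7 symbols.
Reachable ∩ accepting = {} — empty.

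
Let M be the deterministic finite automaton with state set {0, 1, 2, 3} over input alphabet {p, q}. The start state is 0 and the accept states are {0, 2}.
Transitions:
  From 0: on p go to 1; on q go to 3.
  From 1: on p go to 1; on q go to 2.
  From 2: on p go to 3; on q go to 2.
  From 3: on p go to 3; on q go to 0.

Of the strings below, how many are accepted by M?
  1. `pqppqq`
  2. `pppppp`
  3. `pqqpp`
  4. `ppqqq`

`pqppqq`: rejected
`pppppp`: rejected
`pqqpp`: rejected
`ppqqq`: accepted

1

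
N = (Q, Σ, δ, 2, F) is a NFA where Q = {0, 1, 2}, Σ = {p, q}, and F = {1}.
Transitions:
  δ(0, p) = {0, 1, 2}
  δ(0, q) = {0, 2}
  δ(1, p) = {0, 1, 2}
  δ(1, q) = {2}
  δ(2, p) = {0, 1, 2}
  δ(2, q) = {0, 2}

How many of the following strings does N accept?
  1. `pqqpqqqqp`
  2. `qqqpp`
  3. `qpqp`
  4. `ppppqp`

4

`pqqpqqqqp`: accepted
`qqqpp`: accepted
`qpqp`: accepted
`ppppqp`: accepted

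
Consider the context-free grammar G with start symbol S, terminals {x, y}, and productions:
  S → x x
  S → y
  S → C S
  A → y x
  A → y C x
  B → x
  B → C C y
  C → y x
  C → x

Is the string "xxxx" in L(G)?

yes

S ⇒ CS ⇒ xS ⇒ xCS ⇒ xxS ⇒ xxxx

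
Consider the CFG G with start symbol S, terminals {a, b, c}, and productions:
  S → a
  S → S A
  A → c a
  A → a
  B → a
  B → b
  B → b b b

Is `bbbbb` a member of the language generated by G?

no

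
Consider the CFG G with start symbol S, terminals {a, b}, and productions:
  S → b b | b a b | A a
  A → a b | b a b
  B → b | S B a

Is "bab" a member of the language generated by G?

yes

S ⇒ bab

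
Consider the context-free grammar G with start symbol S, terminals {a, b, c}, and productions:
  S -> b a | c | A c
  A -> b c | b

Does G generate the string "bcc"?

yes

S ⇒ Ac ⇒ bcc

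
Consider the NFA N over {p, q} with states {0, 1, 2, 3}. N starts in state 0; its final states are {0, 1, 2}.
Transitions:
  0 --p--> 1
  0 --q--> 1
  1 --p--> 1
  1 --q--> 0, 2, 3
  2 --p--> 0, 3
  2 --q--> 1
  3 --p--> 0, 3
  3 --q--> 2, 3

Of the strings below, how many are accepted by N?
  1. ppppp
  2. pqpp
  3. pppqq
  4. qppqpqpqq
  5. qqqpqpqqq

ppppp: accepted
pqpp: accepted
pppqq: accepted
qppqpqpqq: accepted
qqqpqpqqq: accepted

5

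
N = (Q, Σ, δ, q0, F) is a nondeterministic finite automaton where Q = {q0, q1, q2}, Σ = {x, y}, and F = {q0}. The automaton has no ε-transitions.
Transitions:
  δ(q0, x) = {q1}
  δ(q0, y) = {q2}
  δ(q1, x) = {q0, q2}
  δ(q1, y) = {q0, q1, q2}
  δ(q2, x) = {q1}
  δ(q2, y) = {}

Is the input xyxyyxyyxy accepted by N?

accepted

Start: {q0}
read x: {q1}
read y: {q0, q1, q2}
read x: {q0, q1, q2}
read y: {q0, q1, q2}
read y: {q0, q1, q2}
read x: {q0, q1, q2}
read y: {q0, q1, q2}
read y: {q0, q1, q2}
read x: {q0, q1, q2}
read y: {q0, q1, q2}
Reachable ∩ accepting = {q0} — nonempty.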